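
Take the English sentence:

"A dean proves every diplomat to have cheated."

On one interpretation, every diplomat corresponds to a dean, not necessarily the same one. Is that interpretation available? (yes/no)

Yes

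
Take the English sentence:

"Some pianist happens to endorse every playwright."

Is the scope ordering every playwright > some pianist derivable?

Yes

*every playwright* is the object of the infinitival complement of a raising predicate; raising infinitives are transparent for QR, so the two DPs are in effect clausemates.
With no island boundary between them, the object can take inverse scope over the subject via ordinary QR within the clause.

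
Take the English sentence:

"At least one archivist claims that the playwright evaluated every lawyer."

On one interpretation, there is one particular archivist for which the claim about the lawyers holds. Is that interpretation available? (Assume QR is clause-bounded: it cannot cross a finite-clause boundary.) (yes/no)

The paraphrase describes the scope ordering *at least one archivist* > *every lawyer*.
Nothing needs to raise for *at least one archivist* > *every lawyer*, so no island constraint is at stake.

Yes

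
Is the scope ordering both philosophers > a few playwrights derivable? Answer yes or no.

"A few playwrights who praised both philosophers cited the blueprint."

*both philosophers* occurs within the relative clause *who praised both philosophers*.
QR out of a relative clause is ruled out by the relative-clause island constraint.
*both philosophers* > *a few playwrights* would require crossing that boundary, which is illicit.

No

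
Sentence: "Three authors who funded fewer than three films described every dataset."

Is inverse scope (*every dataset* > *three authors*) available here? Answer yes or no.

Yes

*every dataset* is a matrix argument; only *three authors* is modified by the relative clause *who funded fewer than three films*, so the RC island is irrelevant to the target quantifier.
QR within a single clause is free, so the lower quantifier may take scope over the higher one.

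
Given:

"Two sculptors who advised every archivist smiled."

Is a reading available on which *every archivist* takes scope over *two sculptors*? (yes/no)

No

*every archivist* is embedded in the relative clause *who advised every archivist*.
Relative clauses are scope islands: a quantifier cannot QR out of a relative clause to take scope in the matrix clause.
Hence only narrow scope for *every archivist* (under *two sculptors*) survives.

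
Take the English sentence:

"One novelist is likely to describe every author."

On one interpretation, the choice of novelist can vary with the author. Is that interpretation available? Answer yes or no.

That reading corresponds to *every author* > *one novelist*.
Infinitival complements of raising predicates do not block QR; *every author* and *one novelist* are effectively clausemates.
No island intervenes, so both surface and inverse scope are derivable.
Both orderings are possible: *one novelist* > *every author* and *every author* > *one novelist*.

Yes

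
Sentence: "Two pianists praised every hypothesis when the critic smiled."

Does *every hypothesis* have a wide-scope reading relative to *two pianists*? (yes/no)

Neither queried DP is inside the adjunct, so the adjunct-island constraint does not apply.
Clause-internal QR can adjoin the lower DP above the subject, yielding the inverse reading.

Yes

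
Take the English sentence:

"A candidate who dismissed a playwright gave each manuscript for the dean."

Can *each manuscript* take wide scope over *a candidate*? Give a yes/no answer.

Yes

*each manuscript* sits in the matrix clause, not in the relative clause on *a candidate*.
Since no island is crossed, the inverse ordering is licensed alongside surface scope.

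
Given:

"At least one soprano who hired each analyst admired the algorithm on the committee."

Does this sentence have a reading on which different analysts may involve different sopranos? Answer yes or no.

No

The described interpretation is the *each analyst* > *at least one soprano* scoping.
*each analyst* occurs within the relative clause *who hired each analyst*.
Relative clauses block scope extraction: QR cannot target a position outside the modified NP.
So *each analyst* cannot raise high enough to outscope *at least one soprano*; only the surface ordering *at least one soprano* > *each analyst* is available.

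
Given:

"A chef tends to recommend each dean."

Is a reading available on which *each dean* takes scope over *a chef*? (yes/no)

Yes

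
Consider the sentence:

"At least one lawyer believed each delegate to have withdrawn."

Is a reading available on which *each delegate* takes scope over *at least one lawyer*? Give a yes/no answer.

Yes

*each delegate* is the subject of an ECM infinitive — the infinitival complement of an ECM verb is not a scope island, so *each delegate* can raise into the matrix clause.
QR within a single clause is free, so the lower quantifier may take scope over the higher one.
Both orderings are possible: *at least one lawyer* > *each delegate* and *each delegate* > *at least one lawyer*.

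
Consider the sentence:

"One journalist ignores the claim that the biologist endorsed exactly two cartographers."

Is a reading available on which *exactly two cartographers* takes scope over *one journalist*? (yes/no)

*exactly two cartographers* sits inside the complex NP *the claim that the biologist endorsed exactly two cartographers*.
The Complex NP Constraint bars QR out of the complement clause of a noun.
*exactly two cartographers* > *one journalist* would require crossing that boundary, which is illicit.
(Only the surface reading survives: one fixed journalist with respect to all the relevant cartographers.)

No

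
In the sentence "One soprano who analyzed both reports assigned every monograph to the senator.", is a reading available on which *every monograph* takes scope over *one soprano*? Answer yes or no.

*every monograph* sits in the matrix clause, not in the relative clause on *one soprano*.
Nothing blocks QR of the lower DP to a position above the higher one, so inverse scope is available.
The sentence is scopally ambiguous between *one soprano* > *every monograph* and *every monograph* > *one soprano*.

Yes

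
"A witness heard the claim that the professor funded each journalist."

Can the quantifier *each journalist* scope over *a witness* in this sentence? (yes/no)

No

Structurally, *each journalist* is inside the complex NP *the claim that the professor funded each journalist*.
The Complex NP Constraint bars QR out of the complement clause of a noun.
So *each journalist* cannot raise high enough to outscope *a witness*; only the surface ordering *a witness* > *each journalist* is available.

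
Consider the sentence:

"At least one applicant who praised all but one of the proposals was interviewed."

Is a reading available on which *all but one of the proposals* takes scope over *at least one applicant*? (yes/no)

No

Structurally, *all but one of the proposals* is inside the relative clause *who praised all but one of the proposals*.
The relative clause forms an island for QR, so the quantifier is confined to the head noun's restrictor.
So *all but one of the proposals* cannot raise to a position above *at least one applicant*.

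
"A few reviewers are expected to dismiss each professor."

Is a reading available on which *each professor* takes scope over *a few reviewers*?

Yes

The matrix predicate is a raising verb, whose infinitival complement is not a scope island — *each professor* can QR into the matrix clause.
Since no island is crossed, the inverse ordering is licensed alongside surface scope.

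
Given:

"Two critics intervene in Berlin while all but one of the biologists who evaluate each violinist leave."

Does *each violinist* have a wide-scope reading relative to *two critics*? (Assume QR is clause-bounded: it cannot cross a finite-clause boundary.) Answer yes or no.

No

*each violinist* is embedded in the relative clause *who evaluate each violinist*, which is itself inside the adjunct *while all but one of the biologists who evaluate each violinist leave*.
The quantifier would have to escape first the RC and then the adjunct — two independent island violations.
So *each violinist* cannot raise high enough to outscope *two critics*; only the surface ordering *two critics* > *each violinist* is available.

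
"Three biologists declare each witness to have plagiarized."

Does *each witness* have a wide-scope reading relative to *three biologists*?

Yes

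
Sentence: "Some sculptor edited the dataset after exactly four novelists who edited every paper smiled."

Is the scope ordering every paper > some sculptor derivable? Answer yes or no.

No

*every paper* occurs within the relative clause *who edited every paper*, which is itself inside the adjunct *after exactly four novelists who edited every paper smiled*.
Both the relative clause and the enclosing adjunct are scope islands; QR cannot cross either.
So the wide-scope reading for *every paper* is blocked.
(Only the surface reading survives: one fixed sculptor with respect to all the relevant papers.)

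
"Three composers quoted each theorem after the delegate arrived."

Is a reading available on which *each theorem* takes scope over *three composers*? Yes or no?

Yes

*each theorem* is a matrix argument; the adjunct is an island but the target quantifier is outside it.
QR within a single clause is free, so the lower quantifier may take scope over the higher one.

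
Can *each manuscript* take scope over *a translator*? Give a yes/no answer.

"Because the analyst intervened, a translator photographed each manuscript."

Neither queried DP is inside the adjunct, so the adjunct-island constraint does not apply.
With no island boundary between them, the object can take inverse scope over the subject via ordinary QR within the clause.
So *each manuscript* > *a translator* is among the available readings.

Yes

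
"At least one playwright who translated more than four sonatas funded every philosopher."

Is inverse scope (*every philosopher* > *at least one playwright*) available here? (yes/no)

Yes

The relative clause *who translated more than four sonatas* modifies *at least one playwright*, but *every philosopher* is not inside that relative clause — it is an argument of the matrix verb.
With no island boundary between them, the object can take inverse scope over the subject via ordinary QR within the clause.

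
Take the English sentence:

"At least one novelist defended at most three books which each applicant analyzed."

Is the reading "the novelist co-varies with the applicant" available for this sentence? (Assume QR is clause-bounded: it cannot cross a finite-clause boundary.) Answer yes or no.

No

The paraphrase describes the scope ordering *each applicant* > *at least one novelist*.
*each applicant* is embedded in the relative clause *which each applicant analyzed* modifying *at most three books*.
The relative clause forms an island for QR, so the quantifier is confined to the head noun's restrictor.
So *each applicant* cannot raise high enough to outscope *at least one novelist*; only the surface ordering *at least one novelist* > *each applicant* is available.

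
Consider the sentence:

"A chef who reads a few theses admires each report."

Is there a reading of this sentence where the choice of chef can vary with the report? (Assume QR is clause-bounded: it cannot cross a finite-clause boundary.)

Yes

The paraphrase describes the scope ordering *each report* > *a chef*.
*each report* is a matrix argument; only *a chef* is modified by the relative clause *who reads a few theses*, so the RC island is irrelevant to the target quantifier.
Ordinary QR to a clause-peripheral position gives the wide-scope LF for the lower DP.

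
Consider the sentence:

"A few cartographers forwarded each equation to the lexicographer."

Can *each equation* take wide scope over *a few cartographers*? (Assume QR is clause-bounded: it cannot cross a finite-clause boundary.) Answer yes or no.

*each equation* and *a few cartographers* are in the same minimal clause.
Nothing blocks QR of the lower DP to a position above the higher one, so inverse scope is available.

Yes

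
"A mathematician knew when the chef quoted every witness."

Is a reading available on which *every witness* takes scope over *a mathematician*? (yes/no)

Structurally, *every witness* is inside the embedded question *when the chef quoted every witness*.
Embedded questions are wh-islands: a quantifier inside an indirect question cannot QR into the matrix clause.
So the wide-scope reading for *every witness* is blocked.

No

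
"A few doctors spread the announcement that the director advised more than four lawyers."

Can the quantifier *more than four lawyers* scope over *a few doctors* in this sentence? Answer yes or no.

No

The target quantifier *more than four lawyers* is part of the complex NP *the announcement that the director advised more than four lawyers*.
Noun-complement clauses are scope islands (the Complex NP Constraint): a quantifier inside one cannot scope into the matrix.
There is no licit LF on which *more than four lawyers* c-commands *a few doctors*.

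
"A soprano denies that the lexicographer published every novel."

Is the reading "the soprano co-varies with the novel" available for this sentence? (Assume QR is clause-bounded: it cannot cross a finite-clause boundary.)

The described interpretation is the *every novel* > *a soprano* scoping.
*every novel* occurs within the finite complement clause *that the lexicographer published every novel*.
With QR restricted to its own tensed clause, the embedded quantifier cannot reach a matrix scope position.
*every novel* is confined to the island and cannot take scope over *a soprano*.

No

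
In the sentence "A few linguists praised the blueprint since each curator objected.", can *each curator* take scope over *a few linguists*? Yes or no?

No

The target quantifier *each curator* is part of the adjunct clause *since each curator objected*.
Adjuncts are opaque for quantifier raising; a quantifier in an adjunct stays inside it.
*each curator* > *a few linguists* would require crossing that boundary, which is illicit.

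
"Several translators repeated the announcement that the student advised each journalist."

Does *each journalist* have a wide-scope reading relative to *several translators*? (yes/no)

No

The target quantifier *each journalist* is part of the complex NP *the announcement that the student advised each journalist*.
The Complex NP Constraint bars QR out of the complement clause of a noun.
There is no licit LF on which *each journalist* c-commands *several translators*.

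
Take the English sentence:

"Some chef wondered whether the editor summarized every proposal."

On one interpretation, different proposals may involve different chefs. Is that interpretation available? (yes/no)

This is the *every proposal* > *some chef* reading.
The DP *every proposal* is contained in the embedded question *whether the editor summarized every proposal*.
QR across an interrogative CP boundary is ruled out as a wh-island violation.
The inverse ordering *every proposal* > *some chef* is therefore underivable.

No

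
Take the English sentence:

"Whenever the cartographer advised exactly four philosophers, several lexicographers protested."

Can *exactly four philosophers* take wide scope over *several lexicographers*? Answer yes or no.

No

Structurally, *exactly four philosophers* is inside the adjunct clause *whenever the cartographer advised exactly four philosophers*.
Adverbial clauses are not L-marked, so they are barriers for QR — the quantifier cannot escape the adjunct.
So the wide-scope reading for *exactly four philosophers* is blocked.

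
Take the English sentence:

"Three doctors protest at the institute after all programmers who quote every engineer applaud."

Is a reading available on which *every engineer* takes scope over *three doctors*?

*every engineer* is embedded in the relative clause *who quote every engineer*, which is itself inside the adjunct *after all programmers who quote every engineer applaud*.
Even if one barrier were somehow void, the other would still block QR.
So the wide-scope reading for *every engineer* is blocked.

No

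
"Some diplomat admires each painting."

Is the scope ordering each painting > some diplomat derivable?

*each painting* is the matrix object and *some diplomat* the matrix subject; the two are clausemates.
QR within a single clause is free, so the lower quantifier may take scope over the higher one.
Both orderings are possible: *some diplomat* > *each painting* and *each painting* > *some diplomat*.

Yes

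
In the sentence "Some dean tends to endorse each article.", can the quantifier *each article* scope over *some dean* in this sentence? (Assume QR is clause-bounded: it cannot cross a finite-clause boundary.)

Yes

*each article* is the object of the infinitival complement of a raising predicate; raising infinitives are transparent for QR, so the two DPs are in effect clausemates.
Clause-internal QR can adjoin the lower DP above the subject, yielding the inverse reading.
Both orderings are possible: *some dean* > *each article* and *each article* > *some dean*.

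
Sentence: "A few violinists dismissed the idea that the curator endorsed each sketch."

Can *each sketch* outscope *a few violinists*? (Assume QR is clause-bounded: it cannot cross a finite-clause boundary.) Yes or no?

No

Structurally, *each sketch* is inside the complex NP *the idea that the curator endorsed each sketch*.
The complex NP is opaque for QR — the quantifier is frozen inside the noun's complement.
*each sketch* > *a few violinists* would require crossing that boundary, which is illicit.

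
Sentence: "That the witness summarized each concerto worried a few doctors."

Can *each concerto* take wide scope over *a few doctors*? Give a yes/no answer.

No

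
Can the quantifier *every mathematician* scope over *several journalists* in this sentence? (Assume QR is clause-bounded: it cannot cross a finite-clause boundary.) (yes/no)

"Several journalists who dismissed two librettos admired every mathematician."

Yes

The RC *who dismissed two librettos* is an island, but *every mathematician* is not inside it — it is the matrix object, a clausemate of *several journalists*.
Ordinary QR to a clause-peripheral position gives the wide-scope LF for the lower DP.
Both orderings are possible: *several journalists* > *every mathematician* and *every mathematician* > *several journalists*.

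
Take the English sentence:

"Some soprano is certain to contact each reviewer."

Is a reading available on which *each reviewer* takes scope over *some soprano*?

Infinitival complements of raising predicates do not block QR; *each reviewer* and *some soprano* are effectively clausemates.
QR within a single clause is free, so the lower quantifier may take scope over the higher one.

Yes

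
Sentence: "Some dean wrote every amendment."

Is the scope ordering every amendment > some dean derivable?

Yes

*some dean* and *every amendment* are co-arguments of the matrix verb, with nothing but a clause-internal boundary between them.
With no island boundary between them, the object can take inverse scope over the subject via ordinary QR within the clause.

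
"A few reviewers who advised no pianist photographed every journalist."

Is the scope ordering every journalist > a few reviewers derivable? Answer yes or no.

The relative clause *who advised no pianist* modifies *a few reviewers*, but *every journalist* is not inside that relative clause — it is an argument of the matrix verb.
Ordinary QR to a clause-peripheral position gives the wide-scope LF for the lower DP.
Both orderings are possible: *a few reviewers* > *every journalist* and *every journalist* > *a few reviewers*.

Yes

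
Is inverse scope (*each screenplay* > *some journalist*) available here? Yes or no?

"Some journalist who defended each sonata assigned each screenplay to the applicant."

Yes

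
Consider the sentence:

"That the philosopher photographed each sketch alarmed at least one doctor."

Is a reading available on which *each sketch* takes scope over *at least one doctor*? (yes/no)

No

*each sketch* sits inside the sentential subject *that the philosopher photographed each sketch*.
The subject-island constraint blocks QR out of a clausal subject.
*each sketch* is confined to the island and cannot take scope over *at least one doctor*.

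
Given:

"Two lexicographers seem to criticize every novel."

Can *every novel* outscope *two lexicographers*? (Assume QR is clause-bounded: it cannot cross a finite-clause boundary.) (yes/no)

*every novel* is inside a raising infinitive, which is transparent to QR (no CP barrier), so it behaves as a matrix argument.
Since no island is crossed, the inverse ordering is licensed alongside surface scope.

Yes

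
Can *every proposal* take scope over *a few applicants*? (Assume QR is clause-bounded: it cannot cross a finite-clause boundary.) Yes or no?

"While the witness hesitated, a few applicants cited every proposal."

Yes

Neither queried DP is inside the adjunct, so the adjunct-island constraint does not apply.
Nothing blocks QR of the lower DP to a position above the higher one, so inverse scope is available.
Both orderings are possible: *a few applicants* > *every proposal* and *every proposal* > *a few applicants*.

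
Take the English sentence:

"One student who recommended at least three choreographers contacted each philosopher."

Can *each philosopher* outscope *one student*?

The relative clause *who recommended at least three choreographers* modifies *one student*, but *each philosopher* is not inside that relative clause — it is an argument of the matrix verb.
Nothing blocks QR of the lower DP to a position above the higher one, so inverse scope is available.
Both orderings are possible: *one student* > *each philosopher* and *each philosopher* > *one student*.

Yes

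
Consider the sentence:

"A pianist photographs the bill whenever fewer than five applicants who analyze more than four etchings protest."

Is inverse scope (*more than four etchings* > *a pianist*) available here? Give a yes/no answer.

*more than four etchings* sits inside the relative clause *who analyze more than four etchings*, which is itself inside the adjunct *whenever fewer than five applicants who analyze more than four etchings protest*.
Nested islands: the RC island is itself inside an adjunct island, so wide scope is doubly excluded.
The inverse ordering *more than four etchings* > *a pianist* is therefore underivable.

No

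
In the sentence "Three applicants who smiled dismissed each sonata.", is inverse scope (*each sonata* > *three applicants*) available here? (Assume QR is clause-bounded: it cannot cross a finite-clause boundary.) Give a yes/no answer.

Yes

The relative clause *who smiled* modifies *three applicants*, but *each sonata* is not inside that relative clause — it is an argument of the matrix verb.
Since no island is crossed, the inverse ordering is licensed alongside surface scope.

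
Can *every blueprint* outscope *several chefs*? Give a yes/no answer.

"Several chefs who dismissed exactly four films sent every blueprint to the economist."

*every blueprint* sits in the matrix clause, not in the relative clause on *several chefs*.
No island intervenes, so both surface and inverse scope are derivable.
The sentence is scopally ambiguous between *several chefs* > *every blueprint* and *every blueprint* > *several chefs*.

Yes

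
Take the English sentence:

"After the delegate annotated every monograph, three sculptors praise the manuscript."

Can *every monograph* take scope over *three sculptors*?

No

The DP *every monograph* is contained in the adjunct clause *after the delegate annotated every monograph*.
Adverbial clauses are not L-marked, so they are barriers for QR — the quantifier cannot escape the adjunct.
*every monograph* > *three sculptors* would require crossing that boundary, which is illicit.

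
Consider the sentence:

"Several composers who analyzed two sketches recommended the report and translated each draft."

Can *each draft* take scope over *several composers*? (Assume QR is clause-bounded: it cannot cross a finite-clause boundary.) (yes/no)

No

*each draft* is embedded in one conjunct of the coordinate structure (*translated each draft*).
A quantifier cannot raise out of one conjunct of a coordination across the whole coordinate structure — the CSC applies to QR.
So the wide-scope reading for *each draft* is blocked.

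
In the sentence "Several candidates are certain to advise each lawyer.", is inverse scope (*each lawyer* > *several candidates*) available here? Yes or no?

*each lawyer* is the object of the infinitival complement of a raising predicate; raising infinitives are transparent for QR, so the two DPs are in effect clausemates.
Nothing blocks QR of the lower DP to a position above the higher one, so inverse scope is available.

Yes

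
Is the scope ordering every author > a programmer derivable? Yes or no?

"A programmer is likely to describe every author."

Yes

Infinitival complements of raising predicates do not block QR; *every author* and *a programmer* are effectively clausemates.
Ordinary QR to a clause-peripheral position gives the wide-scope LF for the lower DP.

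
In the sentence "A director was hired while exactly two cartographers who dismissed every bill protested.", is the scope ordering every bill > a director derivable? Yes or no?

No

The target quantifier *every bill* is part of the relative clause *who dismissed every bill*, which is itself inside the adjunct *while exactly two cartographers who dismissed every bill protested*.
Nested islands: the RC island is itself inside an adjunct island, so wide scope is doubly excluded.
Hence only narrow scope for *every bill* (under *a director*) survives.
(Only the surface reading survives: one fixed director with respect to all the relevant bills.)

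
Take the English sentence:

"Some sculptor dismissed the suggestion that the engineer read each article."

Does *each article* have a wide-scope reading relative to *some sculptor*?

No

*each article* is embedded in the complex NP *the suggestion that the engineer read each article*.
The Complex NP Constraint bars QR out of the complement clause of a noun.
So *each article* cannot raise to a position above *some sculptor*.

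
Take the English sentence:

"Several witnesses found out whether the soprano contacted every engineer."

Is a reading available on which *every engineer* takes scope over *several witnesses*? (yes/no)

*every engineer* is embedded in the embedded question *whether the soprano contacted every engineer*.
Embedded wh-clauses are opaque for QR, so the quantifier stays inside the question.
So the wide-scope reading for *every engineer* is blocked.

No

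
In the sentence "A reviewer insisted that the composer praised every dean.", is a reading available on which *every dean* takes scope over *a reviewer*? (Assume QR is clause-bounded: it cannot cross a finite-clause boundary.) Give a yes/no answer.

No

Structurally, *every dean* is inside the finite complement clause *that the composer praised every dean*.
Finite CP is the ceiling for QR here, by assumption.
The inverse ordering *every dean* > *a reviewer* is therefore underivable.
(Only the surface reading survives: one fixed reviewer with respect to all the relevant deans.)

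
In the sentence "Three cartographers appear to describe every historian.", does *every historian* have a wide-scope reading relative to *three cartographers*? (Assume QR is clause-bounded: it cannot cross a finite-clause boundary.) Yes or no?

The matrix predicate is a raising verb, whose infinitival complement is not a scope island — *every historian* can QR into the matrix clause.
Ordinary QR to a clause-peripheral position gives the wide-scope LF for the lower DP.
So *every historian* > *three cartographers* is among the available readings.

Yes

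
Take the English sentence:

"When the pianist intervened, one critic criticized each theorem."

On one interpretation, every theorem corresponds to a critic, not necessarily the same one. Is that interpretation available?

Yes

The paraphrase describes the scope ordering *each theorem* > *one critic*.
The adjunct clause does not contain *each theorem*, which is the matrix object.
Clause-internal QR can adjoin the lower DP above the subject, yielding the inverse reading.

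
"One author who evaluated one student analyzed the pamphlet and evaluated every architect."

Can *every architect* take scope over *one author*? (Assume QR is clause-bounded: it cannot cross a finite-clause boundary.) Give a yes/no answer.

No

The DP *every architect* is contained in one conjunct of the coordinate structure (*evaluated every architect*).
QR out of a conjunct would have to apply non-ATB, which the CSC forbids.
*every architect* > *one author* would require crossing that boundary, which is illicit.
(Only the surface reading survives: one fixed author with respect to all the relevant architects.)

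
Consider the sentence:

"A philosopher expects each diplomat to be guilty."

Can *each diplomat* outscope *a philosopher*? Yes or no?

Yes

The ECM infinitive is scope-transparent — *each diplomat* is free to raise above *a philosopher*.
With no island boundary between them, the object can take inverse scope over the subject via ordinary QR within the clause.
So *each diplomat* > *a philosopher* is among the available readings.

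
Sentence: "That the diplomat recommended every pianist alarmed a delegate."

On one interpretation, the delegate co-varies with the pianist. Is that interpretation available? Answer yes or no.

No

That reading corresponds to *every pianist* > *a delegate*.
The target quantifier *every pianist* is part of the sentential subject *that the diplomat recommended every pianist*.
The Sentential Subject Constraint rules out raising the quantifier out of the that-clause subject.
There is no licit LF on which *every pianist* c-commands *a delegate*.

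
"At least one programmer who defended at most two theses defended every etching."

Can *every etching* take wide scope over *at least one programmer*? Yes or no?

Yes

*every etching* is a matrix argument; only *at least one programmer* is modified by the relative clause *who defended at most two theses*, so the RC island is irrelevant to the target quantifier.
Ordinary QR to a clause-peripheral position gives the wide-scope LF for the lower DP.
The sentence is scopally ambiguous between *at least one programmer* > *every etching* and *every etching* > *at least one programmer*.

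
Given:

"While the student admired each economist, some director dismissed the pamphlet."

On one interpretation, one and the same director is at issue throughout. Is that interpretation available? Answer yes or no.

Yes

That reading corresponds to *some director* > *each economist*.
Nothing needs to raise out of an island for *some director* > *each economist*: *some director* takes scope from its matrix position over the clause containing *each economist*.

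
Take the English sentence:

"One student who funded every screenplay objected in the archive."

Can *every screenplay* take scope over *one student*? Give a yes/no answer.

Structurally, *every screenplay* is inside the relative clause *who funded every screenplay*.
Relative clauses are scope islands: a quantifier cannot QR out of a relative clause to take scope in the matrix clause.
So the wide-scope reading for *every screenplay* is blocked.
(Only the surface reading survives: one fixed student with respect to all the relevant screenplays.)

No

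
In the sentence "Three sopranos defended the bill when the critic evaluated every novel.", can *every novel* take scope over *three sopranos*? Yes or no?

The target quantifier *every novel* is part of the adjunct clause *when the critic evaluated every novel*.
Adjuncts are opaque for quantifier raising; a quantifier in an adjunct stays inside it.
*every novel* is confined to the island and cannot take scope over *three sopranos*.

No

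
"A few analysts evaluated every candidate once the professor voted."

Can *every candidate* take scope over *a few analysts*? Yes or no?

Neither queried DP is inside the adjunct, so the adjunct-island constraint does not apply.
QR within a single clause is free, so the lower quantifier may take scope over the higher one.

Yes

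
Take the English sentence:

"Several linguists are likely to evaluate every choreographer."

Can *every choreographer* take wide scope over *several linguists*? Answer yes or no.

Raising constructions are monoclausal for scope purposes; *every choreographer* is not separated from *several linguists* by any island.
QR within a single clause is free, so the lower quantifier may take scope over the higher one.

Yes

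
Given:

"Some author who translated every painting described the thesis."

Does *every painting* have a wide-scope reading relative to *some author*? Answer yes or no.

No

*every painting* is embedded in the relative clause *who translated every painting*.
Quantifiers inside a relative clause are trapped there; the RC boundary blocks QR.
*every painting* > *some author* would require crossing that boundary, which is illicit.
(Only the surface reading survives: one fixed author with respect to all the relevant paintings.)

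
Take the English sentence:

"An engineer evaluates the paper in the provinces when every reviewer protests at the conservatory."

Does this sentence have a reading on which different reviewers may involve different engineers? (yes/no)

This is the *every reviewer* > *an engineer* reading.
*every reviewer* is embedded in the adjunct clause *when every reviewer protests at the conservatory*.
Since the clause is an adjunct (not a complement), the Adjunct Condition blocks QR across its edge.
*every reviewer* is confined to the island and cannot take scope over *an engineer*.

No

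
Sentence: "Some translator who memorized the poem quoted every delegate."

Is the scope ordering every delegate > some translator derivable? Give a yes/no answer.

The RC *who memorized the poem* is an island, but *every delegate* is not inside it — it is the matrix object, a clausemate of *some translator*.
With no island boundary between them, the object can take inverse scope over the subject via ordinary QR within the clause.

Yes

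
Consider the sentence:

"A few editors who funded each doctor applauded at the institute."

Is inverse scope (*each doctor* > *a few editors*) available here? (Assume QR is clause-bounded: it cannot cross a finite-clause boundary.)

Structurally, *each doctor* is inside the relative clause *who funded each doctor*.
Relative clauses block scope extraction: QR cannot target a position outside the modified NP.
So *each doctor* cannot raise high enough to outscope *a few editors*; only the surface ordering *a few editors* > *each doctor* is available.

No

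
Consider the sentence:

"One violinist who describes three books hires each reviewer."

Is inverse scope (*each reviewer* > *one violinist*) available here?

Although the sentence contains a relative clause (*who describes three books*), *each reviewer* is outside it, in the matrix VP.
Ordinary QR to a clause-peripheral position gives the wide-scope LF for the lower DP.
Both orderings are possible: *one violinist* > *each reviewer* and *each reviewer* > *one violinist*.

Yes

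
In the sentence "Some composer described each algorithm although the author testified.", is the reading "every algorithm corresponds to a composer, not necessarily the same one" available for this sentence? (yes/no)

That reading corresponds to *each algorithm* > *some composer*.
*each algorithm* is a matrix argument; the adjunct is an island but the target quantifier is outside it.
QR within a single clause is free, so the lower quantifier may take scope over the higher one.
The sentence is scopally ambiguous between *some composer* > *each algorithm* and *each algorithm* > *some composer*.

Yes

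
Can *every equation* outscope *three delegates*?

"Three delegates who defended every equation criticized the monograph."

The DP *every equation* is contained in the relative clause *who defended every equation*.
Relative clauses block scope extraction: QR cannot target a position outside the modified NP.
Hence only narrow scope for *every equation* (under *three delegates*) survives.

No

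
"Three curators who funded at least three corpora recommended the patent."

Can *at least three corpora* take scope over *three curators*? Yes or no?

No

The target quantifier *at least three corpora* is part of the relative clause *who funded at least three corpora*.
Relative clauses block scope extraction: QR cannot target a position outside the modified NP.
So *at least three corpora* cannot raise to a position above *three curators*.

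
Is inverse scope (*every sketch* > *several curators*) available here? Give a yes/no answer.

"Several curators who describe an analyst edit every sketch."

The RC *who describe an analyst* is an island, but *every sketch* is not inside it — it is the matrix object, a clausemate of *several curators*.
No island intervenes, so both surface and inverse scope are derivable.

Yes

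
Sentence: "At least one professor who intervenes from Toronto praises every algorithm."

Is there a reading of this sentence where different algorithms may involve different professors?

The paraphrase describes the scope ordering *every algorithm* > *at least one professor*.
Although the sentence contains a relative clause (*who intervenes from Toronto*), *every algorithm* is outside it, in the matrix VP.
Nothing blocks QR of the lower DP to a position above the higher one, so inverse scope is available.
So *every algorithm* > *at least one professor* is among the available readings.

Yes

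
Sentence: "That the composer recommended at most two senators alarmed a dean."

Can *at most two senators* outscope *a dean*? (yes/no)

The DP *at most two senators* is contained in the sentential subject *that the composer recommended at most two senators*.
The subject-island constraint blocks QR out of a clausal subject.
So *at most two senators* cannot raise to a position above *a dean*.

No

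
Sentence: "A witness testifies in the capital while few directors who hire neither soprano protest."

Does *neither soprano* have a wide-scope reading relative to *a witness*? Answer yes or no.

*neither soprano* occurs within the relative clause *who hire neither soprano*, which is itself inside the adjunct *while few directors who hire neither soprano protest*.
The quantifier would have to escape first the RC and then the adjunct — two independent island violations.
The inverse ordering *neither soprano* > *a witness* is therefore underivable.

No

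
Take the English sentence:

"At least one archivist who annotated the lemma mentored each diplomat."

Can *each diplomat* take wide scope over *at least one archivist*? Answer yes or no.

Yes

*each diplomat* sits in the matrix clause, not in the relative clause on *at least one archivist*.
Nothing blocks QR of the lower DP to a position above the higher one, so inverse scope is available.
So *each diplomat* > *at least one archivist* is among the available readings.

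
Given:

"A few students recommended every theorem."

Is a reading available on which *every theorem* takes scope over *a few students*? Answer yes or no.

Yes

*every theorem* and *a few students* are in the same minimal clause.
No island intervenes, so both surface and inverse scope are derivable.
The sentence is scopally ambiguous between *a few students* > *every theorem* and *every theorem* > *a few students*.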